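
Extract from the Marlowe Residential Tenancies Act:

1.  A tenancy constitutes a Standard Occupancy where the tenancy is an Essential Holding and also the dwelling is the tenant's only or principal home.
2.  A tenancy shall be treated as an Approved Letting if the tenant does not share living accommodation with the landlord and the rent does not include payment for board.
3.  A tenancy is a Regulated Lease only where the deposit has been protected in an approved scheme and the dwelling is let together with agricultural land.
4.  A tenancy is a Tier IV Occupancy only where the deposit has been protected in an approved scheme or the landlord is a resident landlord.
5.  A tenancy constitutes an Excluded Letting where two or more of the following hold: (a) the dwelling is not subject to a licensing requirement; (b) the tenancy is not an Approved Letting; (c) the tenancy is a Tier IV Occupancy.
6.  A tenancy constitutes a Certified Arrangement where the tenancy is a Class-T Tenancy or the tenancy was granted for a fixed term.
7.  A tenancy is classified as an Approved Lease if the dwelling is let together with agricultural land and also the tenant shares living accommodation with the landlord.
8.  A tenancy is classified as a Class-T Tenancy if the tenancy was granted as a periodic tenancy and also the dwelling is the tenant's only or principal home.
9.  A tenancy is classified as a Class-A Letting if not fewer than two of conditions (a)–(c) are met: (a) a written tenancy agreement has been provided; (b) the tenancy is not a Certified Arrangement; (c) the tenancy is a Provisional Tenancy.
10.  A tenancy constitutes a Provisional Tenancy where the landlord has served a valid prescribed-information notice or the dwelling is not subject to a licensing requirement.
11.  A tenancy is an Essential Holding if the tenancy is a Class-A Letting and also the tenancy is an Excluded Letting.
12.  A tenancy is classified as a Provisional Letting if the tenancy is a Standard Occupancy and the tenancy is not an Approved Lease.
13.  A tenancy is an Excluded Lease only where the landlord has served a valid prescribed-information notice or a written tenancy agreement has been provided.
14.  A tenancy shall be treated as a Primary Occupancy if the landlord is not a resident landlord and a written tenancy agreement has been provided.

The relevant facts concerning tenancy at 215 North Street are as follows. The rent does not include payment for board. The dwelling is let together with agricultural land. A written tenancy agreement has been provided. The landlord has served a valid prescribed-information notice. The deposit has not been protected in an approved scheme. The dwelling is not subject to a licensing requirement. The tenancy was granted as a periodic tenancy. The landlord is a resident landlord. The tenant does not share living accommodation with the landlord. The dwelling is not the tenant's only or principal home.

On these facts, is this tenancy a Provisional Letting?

paragraph 8 — Class-T Tenancy: [the tenancy was granted as a periodic tenancy? yes] AND [the dwelling is the tenant's only or principal home? no] → not satisfied.
paragraph 6 — Certified Arrangement: [Class-T Tenancy (paragraph 8)? no] OR [the tenancy was granted for a fixed term? no] → not satisfied.
paragraph 10 — Provisional Tenancy: [the landlord has served a valid prescribed-information notice? yes] OR [the dwelling is not subject to a licensing requirement? yes] → satisfied.
paragraph 9 — Class-A Letting: a written tenancy agreement has been provided? yes; not a Certified Arrangement (paragraph 6)? yes; Provisional Tenancy (paragraph 10)? yes — 3 of 3 hold (need ≥2) → satisfied.
paragraph 2 — Approved Letting: [the tenant does not share living accommodation with the landlord? yes] AND [the rent does not include payment for board? yes] → satisfied.
paragraph 4 — Tier IV Occupancy: [the deposit has been protected in an approved scheme? no] OR [the landlord is a resident landlord? yes] → satisfied.
paragraph 5 — Excluded Letting: the dwelling is not subject to a licensing requirement? yes; not an Approved Letting (paragraph 2)? no; Tier IV Occupancy (paragraph 4)? yes — 2 of 3 hold (need ≥2) → satisfied.
paragraph 11 — Essential Holding: [Class-A Letting (paragraph 9)? yes] AND [Excluded Letting (paragraph 5)? yes] → satisfied.
paragraph 1 — Standard Occupancy: [Essential Holding (paragraph 11)? yes] AND [the dwelling is the tenant's only or principal home? no] → not satisfied.
paragraph 7 — Approved Lease: [the dwelling is let together with agricultural land? yes] AND [the tenant shares living accommodation with the landlord? no] → not satisfied.
paragraph 12 — Provisional Letting: [Standard Occupancy (paragraph 1)? no] AND [not an Approved Lease (paragraph 7)? yes] → not satisfied.

No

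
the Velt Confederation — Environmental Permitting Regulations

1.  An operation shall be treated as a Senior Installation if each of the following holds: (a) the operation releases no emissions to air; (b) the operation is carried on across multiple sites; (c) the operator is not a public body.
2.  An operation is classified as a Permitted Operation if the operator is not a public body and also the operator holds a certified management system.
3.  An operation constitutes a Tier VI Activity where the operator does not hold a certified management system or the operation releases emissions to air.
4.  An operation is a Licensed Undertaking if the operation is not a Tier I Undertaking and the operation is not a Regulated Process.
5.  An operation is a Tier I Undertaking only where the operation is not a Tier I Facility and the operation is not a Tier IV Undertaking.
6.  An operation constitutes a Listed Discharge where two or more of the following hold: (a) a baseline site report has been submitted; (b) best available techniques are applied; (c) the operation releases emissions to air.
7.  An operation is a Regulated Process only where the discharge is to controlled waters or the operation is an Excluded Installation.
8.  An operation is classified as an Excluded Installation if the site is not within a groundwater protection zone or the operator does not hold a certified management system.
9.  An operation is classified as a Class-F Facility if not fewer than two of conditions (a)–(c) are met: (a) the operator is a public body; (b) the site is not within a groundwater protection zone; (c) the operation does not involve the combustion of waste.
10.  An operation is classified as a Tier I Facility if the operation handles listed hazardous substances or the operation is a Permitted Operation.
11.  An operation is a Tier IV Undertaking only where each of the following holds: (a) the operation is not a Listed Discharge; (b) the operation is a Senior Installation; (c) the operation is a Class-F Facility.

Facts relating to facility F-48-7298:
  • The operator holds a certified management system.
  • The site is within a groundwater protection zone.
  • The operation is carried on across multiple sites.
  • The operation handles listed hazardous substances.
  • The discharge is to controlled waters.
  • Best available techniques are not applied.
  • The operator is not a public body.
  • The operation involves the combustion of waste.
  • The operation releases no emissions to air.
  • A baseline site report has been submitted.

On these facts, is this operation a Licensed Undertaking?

No

paragraph 2 — Permitted Operation: [the operator is not a public body? yes] AND [the operator holds a certified management system? yes] → satisfied.
paragraph 10 — Tier I Facility: [the operation handles listed hazardous substances? yes] OR [Permitted Operation (paragraph 2)? yes] → satisfied.
paragraph 6 — Listed Discharge: a baseline site report has been submitted? yes; best available techniques are applied? no; the operation releases emissions to air? no — 1 of 3 hold (need ≥2) → not satisfied.
paragraph 1 — Senior Installation: [the operation releases no emissions to air? yes] AND [the operation is carried on across multiple sites? yes] AND [the operator is not a public body? yes] → satisfied.
paragraph 9 — Class-F Facility: the operator is a public body? no; the site is not within a groundwater protection zone? no; the operation does not involve the combustion of waste? no — 0 of 3 hold (need ≥2) → not satisfied.
paragraph 11 — Tier IV Undertaking: [not a Listed Discharge (paragraph 6)? yes] AND [Senior Installation (paragraph 1)? yes] AND [Class-F Facility (paragraph 9)? no] → not satisfied.
paragraph 5 — Tier I Undertaking: [not a Tier I Facility (paragraph 10)? no] AND [not a Tier IV Undertaking (paragraph 11)? yes] → not satisfied.
paragraph 8 — Excluded Installation: [the site is not within a groundwater protection zone? no] OR [the operator does not hold a certified management system? no] → not satisfied.
paragraph 7 — Regulated Process: [the discharge is to controlled waters? yes] OR [Excluded Installation (paragraph 8)? no] → satisfied.
paragraph 4 — Licensed Undertaking: [not a Tier I Undertaking (paragraph 5)? yes] AND [not a Regulated Process (paragraph 7)? no] → not satisfied.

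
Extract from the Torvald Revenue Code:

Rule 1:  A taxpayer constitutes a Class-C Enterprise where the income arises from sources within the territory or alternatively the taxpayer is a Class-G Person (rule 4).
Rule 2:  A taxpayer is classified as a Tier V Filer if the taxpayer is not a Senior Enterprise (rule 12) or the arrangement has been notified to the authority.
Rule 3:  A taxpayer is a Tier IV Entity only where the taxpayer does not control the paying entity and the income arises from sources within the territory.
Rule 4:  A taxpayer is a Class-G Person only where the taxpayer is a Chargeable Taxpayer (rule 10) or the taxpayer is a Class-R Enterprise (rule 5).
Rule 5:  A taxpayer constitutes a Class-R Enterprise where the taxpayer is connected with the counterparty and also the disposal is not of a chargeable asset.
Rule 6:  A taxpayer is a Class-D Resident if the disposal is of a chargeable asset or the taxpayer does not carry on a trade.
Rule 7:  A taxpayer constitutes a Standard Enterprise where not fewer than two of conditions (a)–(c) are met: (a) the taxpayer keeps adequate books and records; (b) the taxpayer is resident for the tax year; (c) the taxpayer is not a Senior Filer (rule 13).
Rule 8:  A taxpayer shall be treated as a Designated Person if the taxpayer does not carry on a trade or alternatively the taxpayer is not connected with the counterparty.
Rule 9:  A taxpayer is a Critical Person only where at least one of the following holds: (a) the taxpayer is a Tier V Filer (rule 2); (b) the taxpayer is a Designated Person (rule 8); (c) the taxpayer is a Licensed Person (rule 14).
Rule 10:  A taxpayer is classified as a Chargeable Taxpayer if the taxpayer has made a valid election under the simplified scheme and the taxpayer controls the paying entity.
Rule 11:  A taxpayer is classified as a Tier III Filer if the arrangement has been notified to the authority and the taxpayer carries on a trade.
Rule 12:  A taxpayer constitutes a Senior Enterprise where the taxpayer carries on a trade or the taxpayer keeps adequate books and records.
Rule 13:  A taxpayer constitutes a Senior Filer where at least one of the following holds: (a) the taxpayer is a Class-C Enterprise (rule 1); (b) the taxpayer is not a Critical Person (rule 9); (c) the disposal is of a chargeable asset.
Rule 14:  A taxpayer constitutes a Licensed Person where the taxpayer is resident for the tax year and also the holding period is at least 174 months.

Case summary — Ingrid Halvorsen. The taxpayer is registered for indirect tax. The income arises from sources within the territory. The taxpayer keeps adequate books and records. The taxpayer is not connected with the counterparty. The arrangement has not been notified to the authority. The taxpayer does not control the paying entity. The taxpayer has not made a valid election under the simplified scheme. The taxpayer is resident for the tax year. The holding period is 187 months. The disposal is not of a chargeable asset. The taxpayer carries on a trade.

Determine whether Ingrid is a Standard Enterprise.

rule 10 — Chargeable Taxpayer: [the taxpayer has made a valid election under the simplified scheme? no] AND [the taxpayer controls the paying entity? no] → not satisfied.
rule 5 — Class-R Enterprise: [the taxpayer is connected with the counterparty? no] AND [the disposal is not of a chargeable asset? yes] → not satisfied.
rule 4 — Class-G Person: [Chargeable Taxpayer (rule 10)? no] OR [Class-R Enterprise (rule 5)? no] → not satisfied.
rule 1 — Class-C Enterprise: [the income arises from sources within the territory? yes] OR [Class-G Person (rule 4)? no] → satisfied.
rule 12 — Senior Enterprise: [the taxpayer carries on a trade? yes] OR [the taxpayer keeps adequate books and records? yes] → satisfied.
rule 2 — Tier V Filer: [not a Senior Enterprise (rule 12)? no] OR [the arrangement has been notified to the authority? no] → not satisfied.
rule 8 — Designated Person: [the taxpayer does not carry on a trade? no] OR [the taxpayer is not connected with the counterparty? yes] → satisfied.
rule 14 — Licensed Person: [the taxpayer is resident for the tax year? yes] AND [holding period: 187 months ≥ 174 months? yes] → satisfied.
rule 9 — Critical Person: [Tier V Filer (rule 2)? no] OR [Designated Person (rule 8)? yes] OR [Licensed Person (rule 14)? yes] → satisfied.
rule 13 — Senior Filer: [Class-C Enterprise (rule 1)? yes] OR [not a Critical Person (rule 9)? no] OR [the disposal is of a chargeable asset? no] → satisfied.
rule 7 — Standard Enterprise: the taxpayer keeps adequate books and records? yes; the taxpayer is resident for the tax year? yes; not a Senior Filer (rule 13)? no — 2 of 3 hold (need ≥2) → satisfied.

Yes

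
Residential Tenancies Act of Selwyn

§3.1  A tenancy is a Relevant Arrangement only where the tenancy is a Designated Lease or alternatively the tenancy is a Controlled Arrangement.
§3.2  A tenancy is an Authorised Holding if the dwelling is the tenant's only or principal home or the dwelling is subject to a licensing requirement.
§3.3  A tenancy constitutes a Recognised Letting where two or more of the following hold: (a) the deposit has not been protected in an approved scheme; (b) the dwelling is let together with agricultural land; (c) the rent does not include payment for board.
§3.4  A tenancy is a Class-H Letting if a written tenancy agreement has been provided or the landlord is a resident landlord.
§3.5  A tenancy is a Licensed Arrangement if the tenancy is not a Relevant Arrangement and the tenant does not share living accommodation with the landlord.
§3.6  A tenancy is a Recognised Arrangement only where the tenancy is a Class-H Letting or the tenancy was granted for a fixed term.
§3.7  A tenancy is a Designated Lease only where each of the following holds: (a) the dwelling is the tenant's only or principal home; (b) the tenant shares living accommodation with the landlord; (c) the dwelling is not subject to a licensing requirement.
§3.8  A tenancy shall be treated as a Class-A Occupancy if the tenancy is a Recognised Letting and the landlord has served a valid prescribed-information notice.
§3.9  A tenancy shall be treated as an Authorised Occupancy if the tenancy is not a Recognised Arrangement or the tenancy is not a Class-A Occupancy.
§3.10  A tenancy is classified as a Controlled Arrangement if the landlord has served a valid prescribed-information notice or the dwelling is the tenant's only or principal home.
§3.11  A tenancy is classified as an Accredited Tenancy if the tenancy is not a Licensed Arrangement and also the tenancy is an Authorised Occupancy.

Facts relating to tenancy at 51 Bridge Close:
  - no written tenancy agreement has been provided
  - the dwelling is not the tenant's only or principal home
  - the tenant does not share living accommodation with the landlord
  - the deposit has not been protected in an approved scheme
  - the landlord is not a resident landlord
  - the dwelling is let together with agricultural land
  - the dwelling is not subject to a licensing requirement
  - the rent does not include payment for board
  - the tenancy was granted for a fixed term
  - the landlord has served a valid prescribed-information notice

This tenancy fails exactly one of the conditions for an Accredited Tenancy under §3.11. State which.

Authorised Occupancy

Under §3.7: the dwelling is the tenant's only or principal home? no; and the tenant shares living accommodation with the landlord? no; and the dwelling is not subject to a licensing requirement? yes. So the tenancy is not a Designated Lease.
Under §3.10: the landlord has served a valid prescribed-information notice? yes; or the dwelling is the tenant's only or principal home? no. So the tenancy is a Controlled Arrangement.
Under §3.1: Designated Lease (§3.7)? no; or Controlled Arrangement (§3.10)? yes. So the tenancy is a Relevant Arrangement.
Under §3.5: not a Relevant Arrangement (§3.1)? no; and the tenant does not share living accommodation with the landlord? yes. So the tenancy is not a Licensed Arrangement.
Under §3.4: a written tenancy agreement has been provided? no; or the landlord is a resident landlord? no. So the tenancy is not a Class-H Letting.
Under §3.6: Class-H Letting (§3.4)? no; or the tenancy was granted for a fixed term? yes. So the tenancy is a Recognised Arrangement.
Under §3.3: the deposit has not been protected in an approved scheme? yes; the dwelling is let together with agricultural land? yes; the rent does not include payment for board? yes — 3 of 3 hold (need ≥2) → satisfied.
Under §3.8: Recognised Letting (§3.3)? yes; and the landlord has served a valid prescribed-information notice? yes. So the tenancy is a Class-A Occupancy.
Under §3.9: not a Recognised Arrangement (§3.6)? no; or not a Class-A Occupancy (§3.8)? no. So the tenancy is not an Authorised Occupancy.
Under §3.11: not a Licensed Arrangement (§3.5)? yes; and Authorised Occupancy (§3.9)? no. So the tenancy is not an Accredited Tenancy.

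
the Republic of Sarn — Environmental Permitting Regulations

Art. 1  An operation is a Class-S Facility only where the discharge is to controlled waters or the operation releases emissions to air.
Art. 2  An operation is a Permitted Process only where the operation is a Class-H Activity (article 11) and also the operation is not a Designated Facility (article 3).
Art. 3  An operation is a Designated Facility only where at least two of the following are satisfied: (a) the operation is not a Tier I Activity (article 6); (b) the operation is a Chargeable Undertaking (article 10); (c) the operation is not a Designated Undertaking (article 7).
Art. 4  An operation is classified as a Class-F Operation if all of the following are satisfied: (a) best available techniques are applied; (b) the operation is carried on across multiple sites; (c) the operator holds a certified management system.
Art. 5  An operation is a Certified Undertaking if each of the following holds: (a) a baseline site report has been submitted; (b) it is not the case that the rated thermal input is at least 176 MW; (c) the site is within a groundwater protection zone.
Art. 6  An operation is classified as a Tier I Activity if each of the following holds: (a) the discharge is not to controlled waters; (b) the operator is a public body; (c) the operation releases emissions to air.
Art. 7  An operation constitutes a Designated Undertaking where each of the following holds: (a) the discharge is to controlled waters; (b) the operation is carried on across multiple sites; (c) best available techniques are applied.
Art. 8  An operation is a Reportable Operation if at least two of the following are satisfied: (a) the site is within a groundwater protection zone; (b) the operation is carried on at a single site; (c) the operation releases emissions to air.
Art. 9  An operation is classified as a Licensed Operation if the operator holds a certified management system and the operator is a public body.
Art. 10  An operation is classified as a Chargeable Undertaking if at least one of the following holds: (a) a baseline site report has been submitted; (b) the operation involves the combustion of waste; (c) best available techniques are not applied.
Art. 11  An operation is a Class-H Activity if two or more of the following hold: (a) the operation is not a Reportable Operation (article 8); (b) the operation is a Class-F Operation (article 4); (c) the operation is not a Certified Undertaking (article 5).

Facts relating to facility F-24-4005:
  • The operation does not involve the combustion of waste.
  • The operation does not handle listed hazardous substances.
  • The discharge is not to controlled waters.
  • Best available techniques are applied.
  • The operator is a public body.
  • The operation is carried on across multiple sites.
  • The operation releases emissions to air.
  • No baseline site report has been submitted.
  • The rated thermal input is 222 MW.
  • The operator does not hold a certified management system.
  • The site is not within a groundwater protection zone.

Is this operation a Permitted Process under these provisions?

Yes

Under article 8: the site is within a groundwater protection zone? no; the operation is carried on at a single site? no; the operation releases emissions to air? yes — 1 of 3 hold (need ≥2) → not satisfied.
Under article 4: best available techniques are applied? yes; and the operation is carried on across multiple sites? yes; and the operator holds a certified management system? no. So the operation is not a Class-F Operation.
Under article 5: a baseline site report has been submitted? no; and rated thermal input: 222 MW ≥ 176 MW? yes, so negated condition no; and the site is within a groundwater protection zone? no. So the operation is not a Certified Undertaking.
Under article 11: not a Reportable Operation (article 8)? yes; Class-F Operation (article 4)? no; not a Certified Undertaking (article 5)? yes — 2 of 3 hold (need ≥2) → satisfied.
Under article 6: the discharge is not to controlled waters? yes; and the operator is a public body? yes; and the operation releases emissions to air? yes. So the operation is a Tier I Activity.
Under article 10: a baseline site report has been submitted? no; or the operation involves the combustion of waste? no; or best available techniques are not applied? no. So the operation is not a Chargeable Undertaking.
Under article 7: the discharge is to controlled waters? no; and the operation is carried on across multiple sites? yes; and best available techniques are applied? yes. So the operation is not a Designated Undertaking.
Under article 3: not a Tier I Activity (article 6)? no; Chargeable Undertaking (article 10)? no; not a Designated Undertaking (article 7)? yes — 1 of 3 hold (need ≥2) → not satisfied.
Under article 2: Class-H Activity (article 11)? yes; and not a Designated Facility (article 3)? yes. So the operation is a Permitted Process.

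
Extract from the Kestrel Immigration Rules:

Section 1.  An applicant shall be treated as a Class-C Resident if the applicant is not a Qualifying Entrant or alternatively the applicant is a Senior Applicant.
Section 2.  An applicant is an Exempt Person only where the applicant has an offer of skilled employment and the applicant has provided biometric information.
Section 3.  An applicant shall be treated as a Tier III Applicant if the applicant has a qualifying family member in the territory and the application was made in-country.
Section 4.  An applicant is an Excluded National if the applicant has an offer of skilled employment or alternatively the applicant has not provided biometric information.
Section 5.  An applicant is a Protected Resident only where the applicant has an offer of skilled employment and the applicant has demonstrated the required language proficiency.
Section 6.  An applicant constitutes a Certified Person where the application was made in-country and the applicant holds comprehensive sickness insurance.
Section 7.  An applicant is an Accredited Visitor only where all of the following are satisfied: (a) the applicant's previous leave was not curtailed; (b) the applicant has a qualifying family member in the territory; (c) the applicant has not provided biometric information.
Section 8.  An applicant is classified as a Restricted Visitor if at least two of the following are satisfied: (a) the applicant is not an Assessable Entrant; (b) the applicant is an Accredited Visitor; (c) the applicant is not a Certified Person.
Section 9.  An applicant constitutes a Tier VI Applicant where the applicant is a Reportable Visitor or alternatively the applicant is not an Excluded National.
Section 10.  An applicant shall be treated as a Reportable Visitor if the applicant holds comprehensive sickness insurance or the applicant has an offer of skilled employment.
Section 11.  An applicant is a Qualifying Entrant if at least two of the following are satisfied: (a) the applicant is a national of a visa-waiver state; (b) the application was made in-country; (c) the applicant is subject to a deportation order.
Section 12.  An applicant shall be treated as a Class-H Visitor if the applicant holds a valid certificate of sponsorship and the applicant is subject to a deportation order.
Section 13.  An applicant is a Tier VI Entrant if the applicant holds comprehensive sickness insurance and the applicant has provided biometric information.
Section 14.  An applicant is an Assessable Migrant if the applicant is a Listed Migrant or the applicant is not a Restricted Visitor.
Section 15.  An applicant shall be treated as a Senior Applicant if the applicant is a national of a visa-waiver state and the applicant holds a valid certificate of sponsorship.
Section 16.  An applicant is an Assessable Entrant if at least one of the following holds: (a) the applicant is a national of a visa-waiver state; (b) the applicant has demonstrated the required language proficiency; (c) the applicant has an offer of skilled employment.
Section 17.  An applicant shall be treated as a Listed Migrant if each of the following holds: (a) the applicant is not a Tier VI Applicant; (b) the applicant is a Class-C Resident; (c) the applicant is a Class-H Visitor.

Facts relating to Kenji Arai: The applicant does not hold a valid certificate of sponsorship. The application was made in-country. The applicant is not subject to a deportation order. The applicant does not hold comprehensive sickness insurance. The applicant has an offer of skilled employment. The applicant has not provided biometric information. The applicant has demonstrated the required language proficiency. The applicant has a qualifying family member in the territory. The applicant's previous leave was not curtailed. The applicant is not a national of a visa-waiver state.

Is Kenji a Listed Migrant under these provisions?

No

Under section 10: the applicant holds comprehensive sickness insurance? no; or the applicant has an offer of skilled employment? yes. So the applicant is a Reportable Visitor.
Under section 4: the applicant has an offer of skilled employment? yes; or the applicant has not provided biometric information? yes. So the applicant is an Excluded National.
Under section 9: Reportable Visitor (section 10)? yes; or not an Excluded National (section 4)? no. So the applicant is a Tier VI Applicant.
Under section 11: the applicant is a national of a visa-waiver state? no; the application was made in-country? yes; the applicant is subject to a deportation order? no — 1 of 3 hold (need ≥2) → not satisfied.
Under section 15: the applicant is a national of a visa-waiver state? no; and the applicant holds a valid certificate of sponsorship? no. So the applicant is not a Senior Applicant.
Under section 1: not a Qualifying Entrant (section 11)? yes; or Senior Applicant (section 15)? no. So the applicant is a Class-C Resident.
Under section 12: the applicant holds a valid certificate of sponsorship? no; and the applicant is subject to a deportation order? no. So the applicant is not a Class-H Visitor.
Under section 17: not a Tier VI Applicant (section 9)? no; and Class-C Resident (section 1)? yes; and Class-H Visitor (section 12)? no. So the applicant is not a Listed Migrant.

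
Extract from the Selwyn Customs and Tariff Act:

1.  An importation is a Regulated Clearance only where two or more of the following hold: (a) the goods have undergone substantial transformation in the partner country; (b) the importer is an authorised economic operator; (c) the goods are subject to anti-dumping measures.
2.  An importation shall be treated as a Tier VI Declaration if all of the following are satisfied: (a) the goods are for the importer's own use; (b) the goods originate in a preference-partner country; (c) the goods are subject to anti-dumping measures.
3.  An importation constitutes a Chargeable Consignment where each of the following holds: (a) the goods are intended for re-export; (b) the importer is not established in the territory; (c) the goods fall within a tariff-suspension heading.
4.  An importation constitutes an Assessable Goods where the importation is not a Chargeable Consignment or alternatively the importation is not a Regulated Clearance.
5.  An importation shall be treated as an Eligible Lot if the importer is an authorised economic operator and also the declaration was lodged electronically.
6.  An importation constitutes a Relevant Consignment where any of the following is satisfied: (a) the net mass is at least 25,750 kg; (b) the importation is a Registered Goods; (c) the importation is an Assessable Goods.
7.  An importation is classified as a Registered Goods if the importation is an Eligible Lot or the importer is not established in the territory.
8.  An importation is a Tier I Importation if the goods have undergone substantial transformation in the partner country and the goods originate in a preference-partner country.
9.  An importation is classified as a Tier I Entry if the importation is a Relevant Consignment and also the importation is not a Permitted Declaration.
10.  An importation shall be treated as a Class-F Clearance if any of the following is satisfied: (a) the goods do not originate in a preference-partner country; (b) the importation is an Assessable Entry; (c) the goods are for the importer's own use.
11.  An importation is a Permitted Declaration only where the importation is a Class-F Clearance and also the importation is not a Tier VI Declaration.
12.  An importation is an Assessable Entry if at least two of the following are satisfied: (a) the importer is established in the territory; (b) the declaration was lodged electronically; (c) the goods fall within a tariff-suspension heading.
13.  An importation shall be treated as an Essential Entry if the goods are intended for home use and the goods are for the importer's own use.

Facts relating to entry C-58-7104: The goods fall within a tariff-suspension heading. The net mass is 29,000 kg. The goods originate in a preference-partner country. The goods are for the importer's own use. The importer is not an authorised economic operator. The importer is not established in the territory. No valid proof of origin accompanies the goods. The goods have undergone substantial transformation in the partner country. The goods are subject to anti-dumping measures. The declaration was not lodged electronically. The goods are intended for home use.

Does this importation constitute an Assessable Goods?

Yes

paragraph 3 — Chargeable Consignment: [the goods are intended for re-export? no] AND [the importer is not established in the territory? yes] AND [the goods fall within a tariff-suspension heading? yes] → not satisfied.
paragraph 1 — Regulated Clearance: the goods have undergone substantial transformation in the partner country? yes; the importer is an authorised economic operator? no; the goods are subject to anti-dumping measures? yes — 2 of 3 hold (need ≥2) → satisfied.
paragraph 4 — Assessable Goods: [not a Chargeable Consignment (paragraph 3)? yes] OR [not a Regulated Clearance (paragraph 1)? no] → satisfied.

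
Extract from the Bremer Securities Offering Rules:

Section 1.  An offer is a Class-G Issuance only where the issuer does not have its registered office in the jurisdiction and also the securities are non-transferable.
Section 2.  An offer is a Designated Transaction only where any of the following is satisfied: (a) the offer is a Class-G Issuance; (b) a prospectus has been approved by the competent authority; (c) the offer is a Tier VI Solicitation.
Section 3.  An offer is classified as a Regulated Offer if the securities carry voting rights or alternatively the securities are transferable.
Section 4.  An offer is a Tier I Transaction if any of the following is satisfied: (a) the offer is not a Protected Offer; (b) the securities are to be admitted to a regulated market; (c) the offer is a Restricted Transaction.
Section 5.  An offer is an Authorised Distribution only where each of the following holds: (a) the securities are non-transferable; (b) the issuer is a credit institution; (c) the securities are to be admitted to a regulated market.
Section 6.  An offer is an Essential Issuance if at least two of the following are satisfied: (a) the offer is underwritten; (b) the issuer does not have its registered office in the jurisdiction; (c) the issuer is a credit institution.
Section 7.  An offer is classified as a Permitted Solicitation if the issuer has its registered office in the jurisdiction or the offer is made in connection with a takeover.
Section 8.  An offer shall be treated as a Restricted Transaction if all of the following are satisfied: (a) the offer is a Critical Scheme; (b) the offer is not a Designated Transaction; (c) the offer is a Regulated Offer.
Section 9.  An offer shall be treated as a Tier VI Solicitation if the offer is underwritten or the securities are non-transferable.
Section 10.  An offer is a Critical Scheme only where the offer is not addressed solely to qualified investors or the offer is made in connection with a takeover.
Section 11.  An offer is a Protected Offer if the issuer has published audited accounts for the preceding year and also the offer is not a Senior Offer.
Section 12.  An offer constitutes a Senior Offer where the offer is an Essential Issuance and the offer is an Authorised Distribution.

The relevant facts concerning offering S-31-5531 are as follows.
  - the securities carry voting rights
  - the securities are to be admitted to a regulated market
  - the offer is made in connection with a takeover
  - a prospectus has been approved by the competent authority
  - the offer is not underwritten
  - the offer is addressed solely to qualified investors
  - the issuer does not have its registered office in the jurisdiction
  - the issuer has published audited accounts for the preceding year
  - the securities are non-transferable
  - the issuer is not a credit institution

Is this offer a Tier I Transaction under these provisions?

Yes

section 6 — Essential Issuance: the offer is underwritten? no; the issuer does not have its registered office in the jurisdiction? yes; the issuer is a credit institution? no — 1 of 3 hold (need ≥2) → not satisfied.
section 5 — Authorised Distribution: [the securities are non-transferable? yes] AND [the issuer is a credit institution? no] AND [the securities are to be admitted to a regulated market? yes] → not satisfied.
section 12 — Senior Offer: [Essential Issuance (section 6)? no] AND [Authorised Distribution (section 5)? no] → not satisfied.
section 11 — Protected Offer: [the issuer has published audited accounts for the preceding year? yes] AND [not a Senior Offer (section 12)? yes] → satisfied.
section 10 — Critical Scheme: [the offer is not addressed solely to qualified investors? no] OR [the offer is made in connection with a takeover? yes] → satisfied.
section 1 — Class-G Issuance: [the issuer does not have its registered office in the jurisdiction? yes] AND [the securities are non-transferable? yes] → satisfied.
section 9 — Tier VI Solicitation: [the offer is underwritten? no] OR [the securities are non-transferable? yes] → satisfied.
section 2 — Designated Transaction: [Class-G Issuance (section 1)? yes] OR [a prospectus has been approved by the competent authority? yes] OR [Tier VI Solicitation (section 9)? yes] → satisfied.
section 3 — Regulated Offer: [the securities carry voting rights? yes] OR [the securities are transferable? no] → satisfied.
section 8 — Restricted Transaction: [Critical Scheme (section 10)? yes] AND [not a Designated Transaction (section 2)? no] AND [Regulated Offer (section 3)? yes] → not satisfied.
section 4 — Tier I Transaction: [not a Protected Offer (section 11)? no] OR [the securities are to be admitted to a regulated market? yes] OR [Restricted Transaction (section 8)? no] → satisfied.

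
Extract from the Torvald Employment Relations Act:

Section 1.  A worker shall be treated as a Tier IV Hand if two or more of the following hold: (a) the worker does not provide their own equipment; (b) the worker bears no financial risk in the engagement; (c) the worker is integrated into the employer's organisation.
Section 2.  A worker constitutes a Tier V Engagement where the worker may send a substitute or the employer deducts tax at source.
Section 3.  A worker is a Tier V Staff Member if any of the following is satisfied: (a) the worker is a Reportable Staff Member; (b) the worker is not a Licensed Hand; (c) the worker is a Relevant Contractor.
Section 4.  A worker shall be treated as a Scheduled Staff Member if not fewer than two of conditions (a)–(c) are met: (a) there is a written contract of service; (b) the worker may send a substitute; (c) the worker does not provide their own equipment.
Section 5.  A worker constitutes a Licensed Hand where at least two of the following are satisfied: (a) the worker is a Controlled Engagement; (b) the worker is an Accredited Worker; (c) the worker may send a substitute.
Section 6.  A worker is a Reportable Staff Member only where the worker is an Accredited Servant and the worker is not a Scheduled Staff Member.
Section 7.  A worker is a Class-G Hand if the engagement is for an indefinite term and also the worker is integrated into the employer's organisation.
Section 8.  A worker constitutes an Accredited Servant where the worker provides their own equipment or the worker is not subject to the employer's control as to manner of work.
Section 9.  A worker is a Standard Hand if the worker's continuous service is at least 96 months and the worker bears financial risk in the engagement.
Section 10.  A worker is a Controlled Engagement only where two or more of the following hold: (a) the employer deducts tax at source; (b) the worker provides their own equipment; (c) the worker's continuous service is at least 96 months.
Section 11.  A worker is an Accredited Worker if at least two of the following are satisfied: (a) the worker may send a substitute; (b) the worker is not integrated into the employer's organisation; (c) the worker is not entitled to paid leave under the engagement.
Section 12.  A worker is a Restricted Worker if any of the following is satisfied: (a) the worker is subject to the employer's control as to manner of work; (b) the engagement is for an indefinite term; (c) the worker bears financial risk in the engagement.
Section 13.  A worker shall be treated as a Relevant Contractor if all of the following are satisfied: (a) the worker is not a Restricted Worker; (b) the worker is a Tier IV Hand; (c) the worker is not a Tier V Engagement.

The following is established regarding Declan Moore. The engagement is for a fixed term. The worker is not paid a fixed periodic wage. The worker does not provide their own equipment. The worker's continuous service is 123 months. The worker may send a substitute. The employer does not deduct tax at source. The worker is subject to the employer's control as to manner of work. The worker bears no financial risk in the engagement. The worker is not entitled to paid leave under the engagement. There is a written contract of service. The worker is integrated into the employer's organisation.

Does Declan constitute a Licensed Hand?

Under section 10: the employer deducts tax at source? no; the worker provides their own equipment? no; worker's continuous service: 123 months ≥ 96 months? yes — 1 of 3 hold (need ≥2) → not satisfied.
Under section 11: the worker may send a substitute? yes; the worker is not integrated into the employer's organisation? no; the worker is not entitled to paid leave under the engagement? yes — 2 of 3 hold (need ≥2) → satisfied.
Under section 5: Controlled Engagement (section 10)? no; Accredited Worker (section 11)? yes; the worker may send a substitute? yes — 2 of 3 hold (need ≥2) → satisfied.

Yes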